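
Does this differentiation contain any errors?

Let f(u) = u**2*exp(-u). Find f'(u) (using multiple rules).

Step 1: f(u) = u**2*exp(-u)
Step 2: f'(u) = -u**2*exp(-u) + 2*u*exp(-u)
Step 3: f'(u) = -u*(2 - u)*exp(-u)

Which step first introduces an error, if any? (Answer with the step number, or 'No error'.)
Step 3

Step 3 is incorrect due to a sign flip.
The step shows: -u*(2 - u)*exp(-u)
The correct value should be: u*(2 - u)*exp(-u)

Explanation: The sign of the whole expression was flipped: the term u*(2 - u)*exp(-u) was incorrectly written as -u*(2 - u)*exp(-u)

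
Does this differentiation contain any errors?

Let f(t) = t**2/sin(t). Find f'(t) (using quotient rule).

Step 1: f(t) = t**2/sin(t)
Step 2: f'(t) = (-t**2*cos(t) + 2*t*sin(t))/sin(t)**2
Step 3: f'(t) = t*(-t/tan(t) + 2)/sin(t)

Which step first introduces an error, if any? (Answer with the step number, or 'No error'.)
No error

All steps in this derivation are correct.
The final answer f'(t) = t*(-t/tan(t) + 2)/sin(t) is valid.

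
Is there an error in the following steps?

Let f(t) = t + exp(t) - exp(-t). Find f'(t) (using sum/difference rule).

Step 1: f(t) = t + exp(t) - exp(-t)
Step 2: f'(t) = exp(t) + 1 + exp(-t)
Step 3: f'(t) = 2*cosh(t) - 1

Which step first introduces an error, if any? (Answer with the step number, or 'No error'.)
Step 3

Step 3 is incorrect due to a sign flip.
The step shows: 2*cosh(t) - 1
The correct value should be: 2*cosh(t) + 1

Explanation: The sign of one term was flipped: the term 1 was incorrectly written as -1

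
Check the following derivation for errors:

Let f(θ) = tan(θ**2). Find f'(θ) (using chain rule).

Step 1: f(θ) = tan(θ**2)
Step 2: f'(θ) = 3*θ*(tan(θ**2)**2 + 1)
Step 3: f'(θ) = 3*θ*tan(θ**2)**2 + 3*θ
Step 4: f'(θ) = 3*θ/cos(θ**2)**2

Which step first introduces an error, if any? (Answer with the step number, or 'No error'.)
Step 2

Step 2 is incorrect due to a wrong coefficient.
The step shows: 3*θ*(tan(θ**2)**2 + 1)
The correct value should be: 2*θ*(tan(θ**2)**2 + 1)

Explanation: The coefficient 2 was incorrectly written as 3: the term 2*θ*(tan(θ**2)**2 + 1) was incorrectly written as 3*θ*(tan(θ**2)**2 + 1)
The later steps are derived from this incorrect expression, so the error originates in Step 2.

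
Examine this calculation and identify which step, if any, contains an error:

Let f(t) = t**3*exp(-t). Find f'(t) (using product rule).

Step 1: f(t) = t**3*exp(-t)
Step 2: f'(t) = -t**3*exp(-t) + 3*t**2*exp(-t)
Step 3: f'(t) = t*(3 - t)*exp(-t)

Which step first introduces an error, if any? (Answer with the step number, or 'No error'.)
Step 3

Step 3 is incorrect due to a wrong exponent.
The step shows: t*(3 - t)*exp(-t)
The correct value should be: t**2*(3 - t)*exp(-t)

Explanation: The exponent 2 on t was incorrectly written as 1: the term t**2*(3 - t)*exp(-t) was incorrectly written as t*(3 - t)*exp(-t)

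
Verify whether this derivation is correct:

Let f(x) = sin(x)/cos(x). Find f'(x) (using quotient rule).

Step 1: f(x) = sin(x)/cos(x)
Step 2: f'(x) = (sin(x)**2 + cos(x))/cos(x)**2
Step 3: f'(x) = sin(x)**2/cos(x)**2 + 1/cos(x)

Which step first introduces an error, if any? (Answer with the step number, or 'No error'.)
Step 2

Step 2 is incorrect due to a wrong exponent.
The step shows: (sin(x)**2 + cos(x))/cos(x)**2
The correct value should be: (sin(x)**2 + cos(x)**2)/cos(x)**2

Explanation: The exponent 2 on cos(x) was incorrectly written as 1: the term (sin(x)**2 + cos(x)**2)/cos(x)**2 was incorrectly written as (sin(x)**2 + cos(x))/cos(x)**2
The later steps are derived from this incorrect expression, so the error originates in Step 2.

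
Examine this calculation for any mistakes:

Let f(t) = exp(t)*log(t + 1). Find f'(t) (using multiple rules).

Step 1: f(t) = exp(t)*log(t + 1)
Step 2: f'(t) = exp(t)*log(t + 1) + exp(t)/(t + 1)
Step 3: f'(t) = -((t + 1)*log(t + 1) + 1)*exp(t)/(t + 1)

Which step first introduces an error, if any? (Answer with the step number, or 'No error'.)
Step 3

Step 3 is incorrect due to a sign flip.
The step shows: -((t + 1)*log(t + 1) + 1)*exp(t)/(t + 1)
The correct value should be: ((t + 1)*log(t + 1) + 1)*exp(t)/(t + 1)

Explanation: The sign of the whole expression was flipped: the term ((t + 1)*log(t + 1) + 1)*exp(t)/(t + 1) was incorrectly written as -((t + 1)*log(t + 1) + 1)*exp(t)/(t + 1)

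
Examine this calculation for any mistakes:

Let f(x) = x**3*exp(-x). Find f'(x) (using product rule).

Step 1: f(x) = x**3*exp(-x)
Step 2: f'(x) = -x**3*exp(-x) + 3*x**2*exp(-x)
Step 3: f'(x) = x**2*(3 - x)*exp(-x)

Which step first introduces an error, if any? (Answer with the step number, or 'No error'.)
No error

All steps in this derivation are correct.
The final answer f'(x) = x**2*(3 - x)*exp(-x) is valid.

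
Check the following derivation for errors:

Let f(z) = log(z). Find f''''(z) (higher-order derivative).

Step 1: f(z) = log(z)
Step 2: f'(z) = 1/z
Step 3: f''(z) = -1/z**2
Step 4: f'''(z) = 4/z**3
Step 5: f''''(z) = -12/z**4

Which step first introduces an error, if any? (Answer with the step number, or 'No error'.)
Step 4

Step 4 is incorrect due to a wrong coefficient.
The step shows: 4/z**3
The correct value should be: 2/z**3

Explanation: The coefficient 2 was incorrectly written as 4: the term 2/z**3 was incorrectly written as 4/z**3
The later steps are derived from this incorrect expression, so the error originates in Step 4.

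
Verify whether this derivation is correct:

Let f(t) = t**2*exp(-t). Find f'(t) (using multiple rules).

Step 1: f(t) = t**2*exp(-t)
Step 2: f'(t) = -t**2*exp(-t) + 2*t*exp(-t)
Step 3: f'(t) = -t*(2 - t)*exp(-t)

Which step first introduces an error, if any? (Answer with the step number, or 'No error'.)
Step 3

Step 3 is incorrect due to a sign flip.
The step shows: -t*(2 - t)*exp(-t)
The correct value should be: t*(2 - t)*exp(-t)

Explanation: The sign of the whole expression was flipped: the term t*(2 - t)*exp(-t) was incorrectly written as -t*(2 - t)*exp(-t)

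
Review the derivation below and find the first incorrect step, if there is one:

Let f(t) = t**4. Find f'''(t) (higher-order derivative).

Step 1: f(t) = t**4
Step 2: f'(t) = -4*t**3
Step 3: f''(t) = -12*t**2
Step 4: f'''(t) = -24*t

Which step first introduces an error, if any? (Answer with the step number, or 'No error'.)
Step 2

Step 2 is incorrect due to a sign flip.
The step shows: -4*t**3
The correct value should be: 4*t**3

Explanation: The sign of the whole expression was flipped: the term 4*t**3 was incorrectly written as -4*t**3
The later steps are derived from this incorrect expression, so the error originates in Step 2.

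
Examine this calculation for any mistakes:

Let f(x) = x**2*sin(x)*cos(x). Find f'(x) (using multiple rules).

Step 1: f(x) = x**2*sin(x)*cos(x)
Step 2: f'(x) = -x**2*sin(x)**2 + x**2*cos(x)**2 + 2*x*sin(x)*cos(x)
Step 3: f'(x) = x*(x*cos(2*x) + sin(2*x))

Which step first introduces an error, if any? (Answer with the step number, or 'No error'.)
No error

All steps in this derivation are correct.
The final answer f'(x) = x*(x*cos(2*x) + sin(2*x)) is valid.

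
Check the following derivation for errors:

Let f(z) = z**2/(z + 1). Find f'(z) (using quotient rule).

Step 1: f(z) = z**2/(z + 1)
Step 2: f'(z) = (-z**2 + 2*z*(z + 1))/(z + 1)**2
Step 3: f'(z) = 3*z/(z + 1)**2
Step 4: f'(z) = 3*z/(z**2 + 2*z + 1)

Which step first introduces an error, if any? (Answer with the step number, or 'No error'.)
Step 3

Step 3 is incorrect due to a wrong exponent.
The step shows: 3*z/(z + 1)**2
The correct value should be: (z**2 + 2*z)/(z + 1)**2

Explanation: The exponent 2 on z was incorrectly written as 1: the term (z**2 + 2*z)/(z + 1)**2 was incorrectly written as 3*z/(z + 1)**2
The later steps are derived from this incorrect expression, so the error originates in Step 3.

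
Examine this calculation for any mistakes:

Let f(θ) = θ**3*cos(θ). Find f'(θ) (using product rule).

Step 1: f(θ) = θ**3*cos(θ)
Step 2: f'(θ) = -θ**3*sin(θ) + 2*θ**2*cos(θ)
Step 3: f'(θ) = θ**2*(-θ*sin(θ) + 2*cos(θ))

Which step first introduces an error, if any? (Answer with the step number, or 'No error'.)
Step 2

Step 2 is incorrect due to a wrong coefficient.
The step shows: -θ**3*sin(θ) + 2*θ**2*cos(θ)
The correct value should be: -θ**3*sin(θ) + 3*θ**2*cos(θ)

Explanation: The coefficient 3 was incorrectly written as 2: the term 3*θ**2*cos(θ) was incorrectly written as 2*θ**2*cos(θ)
The later steps are derived from this incorrect expression, so the error originates in Step 2.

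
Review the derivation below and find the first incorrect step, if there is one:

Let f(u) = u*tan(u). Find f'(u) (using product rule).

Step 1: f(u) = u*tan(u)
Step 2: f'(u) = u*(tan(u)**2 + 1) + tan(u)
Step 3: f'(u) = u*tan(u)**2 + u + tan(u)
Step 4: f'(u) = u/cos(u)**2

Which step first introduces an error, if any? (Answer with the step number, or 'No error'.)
Step 4

Step 4 is incorrect due to a dropped term.
The step shows: u/cos(u)**2
The correct value should be: u/cos(u)**2 + tan(u)

Explanation: A term was dropped: the term tan(u) was incorrectly omitted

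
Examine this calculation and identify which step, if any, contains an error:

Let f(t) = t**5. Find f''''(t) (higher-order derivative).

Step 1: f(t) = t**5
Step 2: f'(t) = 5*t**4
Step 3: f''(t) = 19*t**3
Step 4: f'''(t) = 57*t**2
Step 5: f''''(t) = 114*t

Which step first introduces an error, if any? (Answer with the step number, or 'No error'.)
Step 3

Step 3 is incorrect due to a wrong coefficient.
The step shows: 19*t**3
The correct value should be: 20*t**3

Explanation: The coefficient 20 was incorrectly written as 19: the term 20*t**3 was incorrectly written as 19*t**3
The later steps are derived from this incorrect expression, so the error originates in Step 3.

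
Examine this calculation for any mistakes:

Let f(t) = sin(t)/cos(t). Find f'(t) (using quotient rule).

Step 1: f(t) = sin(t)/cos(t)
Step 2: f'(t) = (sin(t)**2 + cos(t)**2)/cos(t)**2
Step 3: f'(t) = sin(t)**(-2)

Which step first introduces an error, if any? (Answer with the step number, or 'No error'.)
Step 3

Step 3 is incorrect due to a wrong trig function.
The step shows: sin(t)**(-2)
The correct value should be: cos(t)**(-2)

Explanation: cos(t) was incorrectly written as sin(t): the term cos(t)**(-2) was incorrectly written as sin(t)**(-2)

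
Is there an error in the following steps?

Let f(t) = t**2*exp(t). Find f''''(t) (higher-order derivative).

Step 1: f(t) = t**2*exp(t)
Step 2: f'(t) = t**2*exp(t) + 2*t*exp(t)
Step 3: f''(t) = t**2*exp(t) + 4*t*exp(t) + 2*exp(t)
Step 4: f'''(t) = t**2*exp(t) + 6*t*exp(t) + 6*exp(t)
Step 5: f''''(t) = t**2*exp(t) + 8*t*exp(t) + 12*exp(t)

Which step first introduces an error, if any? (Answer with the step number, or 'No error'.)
No error

All steps in this derivation are correct.
The final answer f''''(t) = t**2*exp(t) + 8*t*exp(t) + 12*exp(t) is valid.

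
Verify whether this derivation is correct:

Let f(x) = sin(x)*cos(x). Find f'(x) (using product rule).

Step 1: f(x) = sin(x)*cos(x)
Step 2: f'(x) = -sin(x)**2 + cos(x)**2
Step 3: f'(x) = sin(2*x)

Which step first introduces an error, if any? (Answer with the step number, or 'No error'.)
Step 3

Step 3 is incorrect due to a wrong trig function.
The step shows: sin(2*x)
The correct value should be: cos(2*x)

Explanation: cos(2*x) was incorrectly written as sin(2*x): the term cos(2*x) was incorrectly written as sin(2*x)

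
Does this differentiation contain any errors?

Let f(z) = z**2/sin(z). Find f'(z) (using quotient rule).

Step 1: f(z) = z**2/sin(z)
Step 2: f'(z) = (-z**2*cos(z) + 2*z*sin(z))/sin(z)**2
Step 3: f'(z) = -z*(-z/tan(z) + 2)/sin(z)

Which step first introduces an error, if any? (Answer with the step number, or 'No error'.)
Step 3

Step 3 is incorrect due to a sign flip.
The step shows: -z*(-z/tan(z) + 2)/sin(z)
The correct value should be: z*(-z/tan(z) + 2)/sin(z)

Explanation: The sign of the whole expression was flipped: the term z*(-z/tan(z) + 2)/sin(z) was incorrectly written as -z*(-z/tan(z) + 2)/sin(z)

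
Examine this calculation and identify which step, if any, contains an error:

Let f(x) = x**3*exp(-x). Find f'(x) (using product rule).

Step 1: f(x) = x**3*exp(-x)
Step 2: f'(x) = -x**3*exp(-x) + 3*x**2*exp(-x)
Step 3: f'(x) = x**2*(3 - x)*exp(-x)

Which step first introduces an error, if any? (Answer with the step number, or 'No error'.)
No error

All steps in this derivation are correct.
The final answer f'(x) = x**2*(3 - x)*exp(-x) is valid.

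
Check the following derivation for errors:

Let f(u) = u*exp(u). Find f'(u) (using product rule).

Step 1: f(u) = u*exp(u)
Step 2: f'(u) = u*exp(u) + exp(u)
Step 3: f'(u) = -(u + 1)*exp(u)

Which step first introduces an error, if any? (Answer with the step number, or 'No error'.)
Step 3

Step 3 is incorrect due to a sign flip.
The step shows: -(u + 1)*exp(u)
The correct value should be: (u + 1)*exp(u)

Explanation: The sign of the whole expression was flipped: the term (u + 1)*exp(u) was incorrectly written as -(u + 1)*exp(u)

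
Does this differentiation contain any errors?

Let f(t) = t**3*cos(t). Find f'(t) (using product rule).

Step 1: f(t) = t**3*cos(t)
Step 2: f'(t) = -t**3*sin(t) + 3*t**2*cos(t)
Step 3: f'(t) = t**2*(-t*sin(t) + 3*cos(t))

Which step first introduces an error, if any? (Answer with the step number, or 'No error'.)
No error

All steps in this derivation are correct.
The final answer f'(t) = t**2*(-t*sin(t) + 3*cos(t)) is valid.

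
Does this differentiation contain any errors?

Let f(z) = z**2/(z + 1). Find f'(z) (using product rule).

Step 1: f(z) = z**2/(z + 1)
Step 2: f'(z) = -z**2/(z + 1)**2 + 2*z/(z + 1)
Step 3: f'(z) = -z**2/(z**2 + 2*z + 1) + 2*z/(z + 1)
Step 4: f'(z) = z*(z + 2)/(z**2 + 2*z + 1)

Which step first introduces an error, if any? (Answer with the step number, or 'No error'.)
No error

All steps in this derivation are correct.
The final answer f'(z) = z*(z + 2)/(z**2 + 2*z + 1) is valid.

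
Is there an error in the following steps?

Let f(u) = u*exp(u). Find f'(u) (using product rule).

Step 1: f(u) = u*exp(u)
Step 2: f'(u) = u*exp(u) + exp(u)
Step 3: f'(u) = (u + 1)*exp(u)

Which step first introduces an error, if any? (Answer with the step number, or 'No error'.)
No error

All steps in this derivation are correct.
The final answer f'(u) = (u + 1)*exp(u) is valid.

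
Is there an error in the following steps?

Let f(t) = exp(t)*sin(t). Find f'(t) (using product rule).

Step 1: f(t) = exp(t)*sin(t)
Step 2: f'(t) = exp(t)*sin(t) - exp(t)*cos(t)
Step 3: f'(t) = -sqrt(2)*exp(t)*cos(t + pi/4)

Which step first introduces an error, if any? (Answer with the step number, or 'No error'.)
Step 2

Step 2 is incorrect due to a sign flip.
The step shows: exp(t)*sin(t) - exp(t)*cos(t)
The correct value should be: exp(t)*sin(t) + exp(t)*cos(t)

Explanation: The sign of one term was flipped: the term exp(t)*cos(t) was incorrectly written as -exp(t)*cos(t)
The later steps are derived from this incorrect expression, so the error originates in Step 2.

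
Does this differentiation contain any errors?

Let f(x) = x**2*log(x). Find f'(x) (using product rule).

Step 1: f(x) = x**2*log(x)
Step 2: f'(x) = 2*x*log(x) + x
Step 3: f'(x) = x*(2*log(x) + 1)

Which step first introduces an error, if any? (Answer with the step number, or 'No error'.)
No error

All steps in this derivation are correct.
The final answer f'(x) = x*(2*log(x) + 1) is valid.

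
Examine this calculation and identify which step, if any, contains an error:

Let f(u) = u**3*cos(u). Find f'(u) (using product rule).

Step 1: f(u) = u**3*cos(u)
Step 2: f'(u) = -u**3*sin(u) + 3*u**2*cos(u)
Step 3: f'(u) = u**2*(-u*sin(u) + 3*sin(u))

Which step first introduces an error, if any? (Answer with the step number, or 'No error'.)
Step 3

Step 3 is incorrect due to a wrong trig function.
The step shows: u**2*(-u*sin(u) + 3*sin(u))
The correct value should be: u**2*(-u*sin(u) + 3*cos(u))

Explanation: cos(u) was incorrectly written as sin(u): the term u**2*(-u*sin(u) + 3*cos(u)) was incorrectly written as u**2*(-u*sin(u) + 3*sin(u))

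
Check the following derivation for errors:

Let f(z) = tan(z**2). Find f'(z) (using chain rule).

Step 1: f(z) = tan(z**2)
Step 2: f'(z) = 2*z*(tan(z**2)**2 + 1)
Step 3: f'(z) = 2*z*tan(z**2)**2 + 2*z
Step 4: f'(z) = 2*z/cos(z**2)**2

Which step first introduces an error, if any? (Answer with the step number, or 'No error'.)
No error

All steps in this derivation are correct.
The final answer f'(z) = 2*z/cos(z**2)**2 is valid.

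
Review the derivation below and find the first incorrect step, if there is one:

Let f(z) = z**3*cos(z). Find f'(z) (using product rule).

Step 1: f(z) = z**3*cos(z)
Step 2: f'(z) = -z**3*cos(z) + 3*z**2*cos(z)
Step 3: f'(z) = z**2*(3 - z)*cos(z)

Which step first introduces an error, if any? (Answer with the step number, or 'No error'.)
Step 2

Step 2 is incorrect due to a wrong trig function.
The step shows: -z**3*cos(z) + 3*z**2*cos(z)
The correct value should be: -z**3*sin(z) + 3*z**2*cos(z)

Explanation: sin(z) was incorrectly written as cos(z): the term -z**3*sin(z) was incorrectly written as -z**3*cos(z)
The later steps are derived from this incorrect expression, so the error originates in Step 2.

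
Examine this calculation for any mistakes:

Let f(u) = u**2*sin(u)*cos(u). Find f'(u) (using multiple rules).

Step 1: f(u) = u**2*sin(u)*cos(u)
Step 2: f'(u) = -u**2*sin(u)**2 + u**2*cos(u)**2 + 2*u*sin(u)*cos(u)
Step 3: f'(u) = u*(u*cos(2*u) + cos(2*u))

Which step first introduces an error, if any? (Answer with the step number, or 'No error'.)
Step 3

Step 3 is incorrect due to a wrong trig function.
The step shows: u*(u*cos(2*u) + cos(2*u))
The correct value should be: u*(u*cos(2*u) + sin(2*u))

Explanation: sin(2*u) was incorrectly written as cos(2*u): the term u*(u*cos(2*u) + sin(2*u)) was incorrectly written as u*(u*cos(2*u) + cos(2*u))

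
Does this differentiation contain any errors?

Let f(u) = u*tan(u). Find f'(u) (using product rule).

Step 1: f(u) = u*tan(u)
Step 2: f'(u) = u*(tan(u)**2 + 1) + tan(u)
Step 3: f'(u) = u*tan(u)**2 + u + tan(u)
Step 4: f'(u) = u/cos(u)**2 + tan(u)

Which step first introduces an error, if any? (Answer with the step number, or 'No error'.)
No error

All steps in this derivation are correct.
The final answer f'(u) = u/cos(u)**2 + tan(u) is valid.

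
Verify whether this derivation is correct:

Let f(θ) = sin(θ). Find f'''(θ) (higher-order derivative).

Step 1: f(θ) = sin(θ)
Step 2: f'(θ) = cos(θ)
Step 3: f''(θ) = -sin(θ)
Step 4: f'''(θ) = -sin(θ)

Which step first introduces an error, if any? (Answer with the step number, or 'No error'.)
Step 4

Step 4 is incorrect due to a wrong trig function.
The step shows: -sin(θ)
The correct value should be: -cos(θ)

Explanation: cos(θ) was incorrectly written as sin(θ): the term -cos(θ) was incorrectly written as -sin(θ)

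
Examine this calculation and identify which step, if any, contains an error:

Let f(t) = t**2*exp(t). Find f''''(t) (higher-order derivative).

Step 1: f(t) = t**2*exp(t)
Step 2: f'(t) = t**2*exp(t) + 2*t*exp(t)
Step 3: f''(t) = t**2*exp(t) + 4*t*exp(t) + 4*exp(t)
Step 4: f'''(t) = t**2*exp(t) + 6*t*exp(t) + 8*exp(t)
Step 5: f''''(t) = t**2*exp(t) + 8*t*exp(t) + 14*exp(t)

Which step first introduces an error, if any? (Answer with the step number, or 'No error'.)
Step 3

Step 3 is incorrect due to a wrong coefficient.
The step shows: t**2*exp(t) + 4*t*exp(t) + 4*exp(t)
The correct value should be: t**2*exp(t) + 4*t*exp(t) + 2*exp(t)

Explanation: The coefficient 2 was incorrectly written as 4: the term 2*exp(t) was incorrectly written as 4*exp(t)
The later steps are derived from this incorrect expression, so the error originates in Step 3.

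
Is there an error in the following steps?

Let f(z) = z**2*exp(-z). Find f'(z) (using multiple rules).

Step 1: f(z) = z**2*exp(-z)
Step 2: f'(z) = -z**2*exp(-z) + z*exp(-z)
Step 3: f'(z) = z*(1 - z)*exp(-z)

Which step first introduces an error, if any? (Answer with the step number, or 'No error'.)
Step 2

Step 2 is incorrect due to a wrong coefficient.
The step shows: -z**2*exp(-z) + z*exp(-z)
The correct value should be: -z**2*exp(-z) + 2*z*exp(-z)

Explanation: The coefficient 2 was incorrectly written as 1: the term 2*z*exp(-z) was incorrectly written as z*exp(-z)
The later steps are derived from this incorrect expression, so the error originates in Step 2.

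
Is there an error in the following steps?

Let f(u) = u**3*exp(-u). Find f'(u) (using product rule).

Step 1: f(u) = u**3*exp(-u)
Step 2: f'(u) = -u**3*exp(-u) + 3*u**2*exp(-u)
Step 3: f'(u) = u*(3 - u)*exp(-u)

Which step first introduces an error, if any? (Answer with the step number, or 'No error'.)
Step 3

Step 3 is incorrect due to a wrong exponent.
The step shows: u*(3 - u)*exp(-u)
The correct value should be: u**2*(3 - u)*exp(-u)

Explanation: The exponent 2 on u was incorrectly written as 1: the term u**2*(3 - u)*exp(-u) was incorrectly written as u*(3 - u)*exp(-u)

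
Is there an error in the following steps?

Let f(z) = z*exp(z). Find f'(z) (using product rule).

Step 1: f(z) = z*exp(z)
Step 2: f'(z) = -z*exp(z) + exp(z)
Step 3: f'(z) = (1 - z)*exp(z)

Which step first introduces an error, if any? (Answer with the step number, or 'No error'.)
Step 2

Step 2 is incorrect due to a sign flip.
The step shows: -z*exp(z) + exp(z)
The correct value should be: z*exp(z) + exp(z)

Explanation: The sign of one term was flipped: the term z*exp(z) was incorrectly written as -z*exp(z)
The later steps are derived from this incorrect expression, so the error originates in Step 2.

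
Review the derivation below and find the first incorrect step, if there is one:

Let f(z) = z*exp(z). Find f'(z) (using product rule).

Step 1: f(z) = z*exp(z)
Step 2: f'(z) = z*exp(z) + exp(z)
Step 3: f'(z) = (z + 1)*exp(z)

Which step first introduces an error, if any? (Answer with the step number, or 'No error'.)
No error

All steps in this derivation are correct.
The final answer f'(z) = (z + 1)*exp(z) is valid.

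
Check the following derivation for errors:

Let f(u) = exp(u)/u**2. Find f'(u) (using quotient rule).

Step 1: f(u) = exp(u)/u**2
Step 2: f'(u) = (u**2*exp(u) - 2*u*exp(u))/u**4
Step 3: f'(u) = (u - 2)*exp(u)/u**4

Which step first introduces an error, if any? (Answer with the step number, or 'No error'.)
Step 3

Step 3 is incorrect due to a wrong exponent.
The step shows: (u - 2)*exp(u)/u**4
The correct value should be: (u - 2)*exp(u)/u**3

Explanation: The exponent -3 on u was incorrectly written as -4: the term (u - 2)*exp(u)/u**3 was incorrectly written as (u - 2)*exp(u)/u**4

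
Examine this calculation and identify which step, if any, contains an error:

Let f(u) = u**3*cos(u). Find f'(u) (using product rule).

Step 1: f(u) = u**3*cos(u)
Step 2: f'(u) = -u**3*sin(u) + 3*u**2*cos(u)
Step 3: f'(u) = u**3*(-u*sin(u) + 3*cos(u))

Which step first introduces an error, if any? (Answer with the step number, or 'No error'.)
Step 3

Step 3 is incorrect due to a wrong exponent.
The step shows: u**3*(-u*sin(u) + 3*cos(u))
The correct value should be: u**2*(-u*sin(u) + 3*cos(u))

Explanation: The exponent 2 on u was incorrectly written as 3: the term u**2*(-u*sin(u) + 3*cos(u)) was incorrectly written as u**3*(-u*sin(u) + 3*cos(u))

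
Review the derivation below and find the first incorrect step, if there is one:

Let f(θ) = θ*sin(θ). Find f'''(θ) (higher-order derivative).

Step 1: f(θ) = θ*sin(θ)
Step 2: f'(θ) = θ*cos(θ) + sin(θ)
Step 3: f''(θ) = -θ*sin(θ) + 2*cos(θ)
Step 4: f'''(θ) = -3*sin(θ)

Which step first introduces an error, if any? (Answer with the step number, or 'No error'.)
Step 4

Step 4 is incorrect due to a dropped term.
The step shows: -3*sin(θ)
The correct value should be: -θ*cos(θ) - 3*sin(θ)

Explanation: A term was dropped: the term -θ*cos(θ) was incorrectly omitted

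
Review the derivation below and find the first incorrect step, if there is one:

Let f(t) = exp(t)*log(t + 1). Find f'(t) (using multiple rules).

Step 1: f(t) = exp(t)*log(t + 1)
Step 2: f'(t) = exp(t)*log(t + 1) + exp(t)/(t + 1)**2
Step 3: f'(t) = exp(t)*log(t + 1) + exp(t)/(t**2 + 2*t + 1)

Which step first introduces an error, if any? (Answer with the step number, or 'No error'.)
Step 2

Step 2 is incorrect due to a wrong exponent.
The step shows: exp(t)*log(t + 1) + exp(t)/(t + 1)**2
The correct value should be: exp(t)*log(t + 1) + exp(t)/(t + 1)

Explanation: The exponent -1 on t + 1 was incorrectly written as -2: the term exp(t)/(t + 1) was incorrectly written as exp(t)/(t + 1)**2
The later steps are derived from this incorrect expression, so the error originates in Step 2.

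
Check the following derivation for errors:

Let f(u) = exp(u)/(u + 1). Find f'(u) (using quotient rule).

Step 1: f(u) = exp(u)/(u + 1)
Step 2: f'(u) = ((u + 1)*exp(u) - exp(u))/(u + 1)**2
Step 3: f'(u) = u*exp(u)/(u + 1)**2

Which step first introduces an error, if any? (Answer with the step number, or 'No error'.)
No error

All steps in this derivation are correct.
The final answer f'(u) = u*exp(u)/(u + 1)**2 is valid.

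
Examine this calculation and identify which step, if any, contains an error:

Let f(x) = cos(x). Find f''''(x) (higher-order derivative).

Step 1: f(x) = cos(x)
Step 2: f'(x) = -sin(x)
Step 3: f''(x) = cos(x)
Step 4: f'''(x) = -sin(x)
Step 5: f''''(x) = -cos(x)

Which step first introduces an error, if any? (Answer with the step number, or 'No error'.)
Step 3

Step 3 is incorrect due to a sign flip.
The step shows: cos(x)
The correct value should be: -cos(x)

Explanation: The sign of the whole expression was flipped: the term -cos(x) was incorrectly written as cos(x)
The later steps are derived from this incorrect expression, so the error originates in Step 3.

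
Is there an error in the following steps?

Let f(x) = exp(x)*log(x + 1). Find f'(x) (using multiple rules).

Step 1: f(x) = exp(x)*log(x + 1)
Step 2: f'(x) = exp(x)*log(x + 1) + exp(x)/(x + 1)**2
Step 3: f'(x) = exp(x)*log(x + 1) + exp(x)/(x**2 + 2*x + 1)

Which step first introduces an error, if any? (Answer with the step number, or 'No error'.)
Step 2

Step 2 is incorrect due to a wrong exponent.
The step shows: exp(x)*log(x + 1) + exp(x)/(x + 1)**2
The correct value should be: exp(x)*log(x + 1) + exp(x)/(x + 1)

Explanation: The exponent -1 on x + 1 was incorrectly written as -2: the term exp(x)/(x + 1) was incorrectly written as exp(x)/(x + 1)**2
The later steps are derived from this incorrect expression, so the error originates in Step 2.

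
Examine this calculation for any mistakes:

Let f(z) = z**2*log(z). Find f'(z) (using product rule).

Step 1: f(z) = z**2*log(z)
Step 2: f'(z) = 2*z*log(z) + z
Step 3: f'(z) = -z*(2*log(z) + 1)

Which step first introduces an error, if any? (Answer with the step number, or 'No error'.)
Step 3

Step 3 is incorrect due to a sign flip.
The step shows: -z*(2*log(z) + 1)
The correct value should be: z*(2*log(z) + 1)

Explanation: The sign of the whole expression was flipped: the term z*(2*log(z) + 1) was incorrectly written as -z*(2*log(z) + 1)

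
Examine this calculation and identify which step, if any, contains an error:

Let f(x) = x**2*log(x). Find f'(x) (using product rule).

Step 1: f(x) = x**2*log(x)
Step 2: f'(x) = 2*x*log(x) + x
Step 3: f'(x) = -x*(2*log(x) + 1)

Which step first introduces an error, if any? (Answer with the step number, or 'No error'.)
Step 3

Step 3 is incorrect due to a sign flip.
The step shows: -x*(2*log(x) + 1)
The correct value should be: x*(2*log(x) + 1)

Explanation: The sign of the whole expression was flipped: the term x*(2*log(x) + 1) was incorrectly written as -x*(2*log(x) + 1)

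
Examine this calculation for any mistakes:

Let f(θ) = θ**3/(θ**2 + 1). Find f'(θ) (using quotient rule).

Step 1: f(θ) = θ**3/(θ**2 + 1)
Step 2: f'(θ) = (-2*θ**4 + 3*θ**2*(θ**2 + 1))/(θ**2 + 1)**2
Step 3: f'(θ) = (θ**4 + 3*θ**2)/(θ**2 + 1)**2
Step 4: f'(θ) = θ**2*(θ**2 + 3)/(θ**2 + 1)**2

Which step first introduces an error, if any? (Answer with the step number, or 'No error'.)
No error

All steps in this derivation are correct.
The final answer f'(θ) = θ**2*(θ**2 + 3)/(θ**2 + 1)**2 is valid.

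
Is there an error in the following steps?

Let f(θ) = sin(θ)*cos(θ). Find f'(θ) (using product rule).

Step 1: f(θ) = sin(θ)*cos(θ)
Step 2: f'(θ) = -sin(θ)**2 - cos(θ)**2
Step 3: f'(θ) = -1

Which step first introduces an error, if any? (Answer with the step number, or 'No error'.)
Step 2

Step 2 is incorrect due to a sign flip.
The step shows: -sin(θ)**2 - cos(θ)**2
The correct value should be: -sin(θ)**2 + cos(θ)**2

Explanation: The sign of one term was flipped: the term cos(θ)**2 was incorrectly written as -cos(θ)**2
The later steps are derived from this incorrect expression, so the error originates in Step 2.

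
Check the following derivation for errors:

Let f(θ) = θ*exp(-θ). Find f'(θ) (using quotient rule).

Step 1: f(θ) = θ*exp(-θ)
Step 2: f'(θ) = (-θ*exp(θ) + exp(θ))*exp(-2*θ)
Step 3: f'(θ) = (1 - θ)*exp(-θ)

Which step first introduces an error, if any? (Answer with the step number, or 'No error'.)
No error

All steps in this derivation are correct.
The final answer f'(θ) = (1 - θ)*exp(-θ) is valid.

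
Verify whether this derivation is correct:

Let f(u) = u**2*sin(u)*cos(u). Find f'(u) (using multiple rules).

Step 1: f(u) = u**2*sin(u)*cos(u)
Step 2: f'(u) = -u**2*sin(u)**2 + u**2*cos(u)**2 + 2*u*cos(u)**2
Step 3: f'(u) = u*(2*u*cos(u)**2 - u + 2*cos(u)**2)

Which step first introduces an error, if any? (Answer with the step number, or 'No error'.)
Step 2

Step 2 is incorrect due to a wrong trig function.
The step shows: -u**2*sin(u)**2 + u**2*cos(u)**2 + 2*u*cos(u)**2
The correct value should be: -u**2*sin(u)**2 + u**2*cos(u)**2 + 2*u*sin(u)*cos(u)

Explanation: sin(u) was incorrectly written as cos(u): the term 2*u*sin(u)*cos(u) was incorrectly written as 2*u*cos(u)**2
The later steps are derived from this incorrect expression, so the error originates in Step 2.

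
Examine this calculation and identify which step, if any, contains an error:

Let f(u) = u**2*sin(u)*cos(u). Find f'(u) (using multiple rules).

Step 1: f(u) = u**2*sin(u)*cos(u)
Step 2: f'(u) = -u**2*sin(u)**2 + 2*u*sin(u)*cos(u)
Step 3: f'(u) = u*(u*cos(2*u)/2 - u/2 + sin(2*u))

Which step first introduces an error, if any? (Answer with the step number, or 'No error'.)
Step 2

Step 2 is incorrect due to a dropped term.
The step shows: -u**2*sin(u)**2 + 2*u*sin(u)*cos(u)
The correct value should be: -u**2*sin(u)**2 + u**2*cos(u)**2 + 2*u*sin(u)*cos(u)

Explanation: A term was dropped: the term u**2*cos(u)**2 was incorrectly omitted
The later steps are derived from this incorrect expression, so the error originates in Step 2.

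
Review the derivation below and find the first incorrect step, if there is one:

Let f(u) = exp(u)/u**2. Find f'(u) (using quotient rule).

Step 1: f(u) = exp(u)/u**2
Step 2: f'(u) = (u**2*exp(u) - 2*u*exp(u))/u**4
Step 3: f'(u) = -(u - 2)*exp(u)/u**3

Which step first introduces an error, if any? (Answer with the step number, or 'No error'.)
Step 3

Step 3 is incorrect due to a sign flip.
The step shows: -(u - 2)*exp(u)/u**3
The correct value should be: (u - 2)*exp(u)/u**3

Explanation: The sign of the whole expression was flipped: the term (u - 2)*exp(u)/u**3 was incorrectly written as -(u - 2)*exp(u)/u**3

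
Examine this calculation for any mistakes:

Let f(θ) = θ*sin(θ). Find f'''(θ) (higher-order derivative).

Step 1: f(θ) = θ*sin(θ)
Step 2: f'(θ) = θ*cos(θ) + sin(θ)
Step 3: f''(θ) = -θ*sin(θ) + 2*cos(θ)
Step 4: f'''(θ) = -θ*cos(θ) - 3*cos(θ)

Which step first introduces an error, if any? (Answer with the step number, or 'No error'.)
Step 4

Step 4 is incorrect due to a wrong trig function.
The step shows: -θ*cos(θ) - 3*cos(θ)
The correct value should be: -θ*cos(θ) - 3*sin(θ)

Explanation: sin(θ) was incorrectly written as cos(θ): the term -3*sin(θ) was incorrectly written as -3*cos(θ)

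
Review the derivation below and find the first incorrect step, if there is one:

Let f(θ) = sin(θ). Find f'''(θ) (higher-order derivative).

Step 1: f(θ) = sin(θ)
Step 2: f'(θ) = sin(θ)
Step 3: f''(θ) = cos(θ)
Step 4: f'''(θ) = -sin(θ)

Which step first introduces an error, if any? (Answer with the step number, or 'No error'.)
Step 2

Step 2 is incorrect due to a wrong trig function.
The step shows: sin(θ)
The correct value should be: cos(θ)

Explanation: cos(θ) was incorrectly written as sin(θ): the term cos(θ) was incorrectly written as sin(θ)
The later steps are derived from this incorrect expression, so the error originates in Step 2.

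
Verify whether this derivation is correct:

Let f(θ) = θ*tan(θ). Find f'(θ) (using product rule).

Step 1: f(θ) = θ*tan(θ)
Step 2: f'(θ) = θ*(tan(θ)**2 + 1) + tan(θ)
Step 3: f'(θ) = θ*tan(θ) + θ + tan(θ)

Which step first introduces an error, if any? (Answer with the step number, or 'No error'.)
Step 3

Step 3 is incorrect due to a wrong exponent.
The step shows: θ*tan(θ) + θ + tan(θ)
The correct value should be: θ*tan(θ)**2 + θ + tan(θ)

Explanation: The exponent 2 on tan(θ) was incorrectly written as 1: the term θ*tan(θ)**2 was incorrectly written as θ*tan(θ)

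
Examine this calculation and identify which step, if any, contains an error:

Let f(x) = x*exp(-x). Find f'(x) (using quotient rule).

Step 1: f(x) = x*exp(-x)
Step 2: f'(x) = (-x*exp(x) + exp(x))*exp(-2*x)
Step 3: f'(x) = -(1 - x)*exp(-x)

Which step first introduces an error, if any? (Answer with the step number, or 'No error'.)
Step 3

Step 3 is incorrect due to a sign flip.
The step shows: -(1 - x)*exp(-x)
The correct value should be: (1 - x)*exp(-x)

Explanation: The sign of the whole expression was flipped: the term (1 - x)*exp(-x) was incorrectly written as -(1 - x)*exp(-x)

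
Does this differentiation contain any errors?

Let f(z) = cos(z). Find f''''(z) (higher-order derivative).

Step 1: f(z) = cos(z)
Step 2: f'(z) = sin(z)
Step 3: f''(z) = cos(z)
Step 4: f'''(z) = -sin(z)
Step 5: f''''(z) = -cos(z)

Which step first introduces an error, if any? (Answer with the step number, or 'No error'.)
Step 2

Step 2 is incorrect due to a sign flip.
The step shows: sin(z)
The correct value should be: -sin(z)

Explanation: The sign of the whole expression was flipped: the term -sin(z) was incorrectly written as sin(z)
The later steps are derived from this incorrect expression, so the error originates in Step 2.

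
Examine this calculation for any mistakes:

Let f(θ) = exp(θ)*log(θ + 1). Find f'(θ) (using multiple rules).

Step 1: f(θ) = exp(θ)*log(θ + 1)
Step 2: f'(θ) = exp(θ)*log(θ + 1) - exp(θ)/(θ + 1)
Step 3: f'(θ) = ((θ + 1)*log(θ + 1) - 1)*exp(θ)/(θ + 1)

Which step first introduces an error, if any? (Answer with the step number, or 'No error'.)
Step 2

Step 2 is incorrect due to a sign flip.
The step shows: exp(θ)*log(θ + 1) - exp(θ)/(θ + 1)
The correct value should be: exp(θ)*log(θ + 1) + exp(θ)/(θ + 1)

Explanation: The sign of one term was flipped: the term exp(θ)/(θ + 1) was incorrectly written as -exp(θ)/(θ + 1)
The later steps are derived from this incorrect expression, so the error originates in Step 2.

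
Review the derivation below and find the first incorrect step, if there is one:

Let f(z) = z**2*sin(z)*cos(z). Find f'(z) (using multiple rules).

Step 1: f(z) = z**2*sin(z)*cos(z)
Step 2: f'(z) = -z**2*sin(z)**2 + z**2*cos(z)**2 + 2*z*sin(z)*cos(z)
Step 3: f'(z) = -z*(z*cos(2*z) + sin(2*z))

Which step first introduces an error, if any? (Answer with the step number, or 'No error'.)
Step 3

Step 3 is incorrect due to a sign flip.
The step shows: -z*(z*cos(2*z) + sin(2*z))
The correct value should be: z*(z*cos(2*z) + sin(2*z))

Explanation: The sign of the whole expression was flipped: the term z*(z*cos(2*z) + sin(2*z)) was incorrectly written as -z*(z*cos(2*z) + sin(2*z))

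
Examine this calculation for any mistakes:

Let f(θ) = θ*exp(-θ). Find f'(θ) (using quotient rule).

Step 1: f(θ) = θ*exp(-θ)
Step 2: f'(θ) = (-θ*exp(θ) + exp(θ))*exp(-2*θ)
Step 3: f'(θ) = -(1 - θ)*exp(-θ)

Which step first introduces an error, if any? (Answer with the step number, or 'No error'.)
Step 3

Step 3 is incorrect due to a sign flip.
The step shows: -(1 - θ)*exp(-θ)
The correct value should be: (1 - θ)*exp(-θ)

Explanation: The sign of the whole expression was flipped: the term (1 - θ)*exp(-θ) was incorrectly written as -(1 - θ)*exp(-θ)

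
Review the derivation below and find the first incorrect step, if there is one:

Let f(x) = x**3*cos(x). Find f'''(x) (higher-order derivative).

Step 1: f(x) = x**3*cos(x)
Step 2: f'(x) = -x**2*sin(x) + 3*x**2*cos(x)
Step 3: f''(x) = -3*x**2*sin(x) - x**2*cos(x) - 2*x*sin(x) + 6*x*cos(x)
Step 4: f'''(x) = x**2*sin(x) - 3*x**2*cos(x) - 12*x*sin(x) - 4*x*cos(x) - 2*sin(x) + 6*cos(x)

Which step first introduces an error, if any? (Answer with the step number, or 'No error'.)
Step 2

Step 2 is incorrect due to a wrong exponent.
The step shows: -x**2*sin(x) + 3*x**2*cos(x)
The correct value should be: -x**3*sin(x) + 3*x**2*cos(x)

Explanation: The exponent 3 on x was incorrectly written as 2: the term -x**3*sin(x) was incorrectly written as -x**2*sin(x)
The later steps are derived from this incorrect expression, so the error originates in Step 2.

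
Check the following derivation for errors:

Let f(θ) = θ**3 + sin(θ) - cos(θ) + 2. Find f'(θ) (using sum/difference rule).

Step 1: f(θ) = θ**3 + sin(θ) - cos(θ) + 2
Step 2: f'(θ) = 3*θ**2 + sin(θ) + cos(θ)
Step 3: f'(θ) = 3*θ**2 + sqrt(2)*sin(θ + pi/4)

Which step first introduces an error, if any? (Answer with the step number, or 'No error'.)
No error

All steps in this derivation are correct.
The final answer f'(θ) = 3*θ**2 + sqrt(2)*sin(θ + pi/4) is valid.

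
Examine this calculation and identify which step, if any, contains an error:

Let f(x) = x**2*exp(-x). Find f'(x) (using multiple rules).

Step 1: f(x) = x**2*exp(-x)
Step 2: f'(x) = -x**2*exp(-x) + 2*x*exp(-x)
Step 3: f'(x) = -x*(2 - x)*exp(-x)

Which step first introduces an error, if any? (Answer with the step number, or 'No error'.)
Step 3

Step 3 is incorrect due to a sign flip.
The step shows: -x*(2 - x)*exp(-x)
The correct value should be: x*(2 - x)*exp(-x)

Explanation: The sign of the whole expression was flipped: the term x*(2 - x)*exp(-x) was incorrectly written as -x*(2 - x)*exp(-x)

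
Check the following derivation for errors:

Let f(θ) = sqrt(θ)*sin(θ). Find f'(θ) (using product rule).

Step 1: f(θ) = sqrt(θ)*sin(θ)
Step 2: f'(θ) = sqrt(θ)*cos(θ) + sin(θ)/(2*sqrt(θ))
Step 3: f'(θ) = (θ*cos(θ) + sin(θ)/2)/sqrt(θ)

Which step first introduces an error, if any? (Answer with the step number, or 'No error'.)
No error

All steps in this derivation are correct.
The final answer f'(θ) = (θ*cos(θ) + sin(θ)/2)/sqrt(θ) is valid.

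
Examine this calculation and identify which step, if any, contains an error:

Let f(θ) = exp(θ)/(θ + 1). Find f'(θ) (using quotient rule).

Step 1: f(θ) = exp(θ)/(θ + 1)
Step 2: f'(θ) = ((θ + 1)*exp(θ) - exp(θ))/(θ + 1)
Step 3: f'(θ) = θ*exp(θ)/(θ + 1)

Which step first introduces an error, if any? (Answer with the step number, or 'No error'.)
Step 2

Step 2 is incorrect due to a wrong exponent.
The step shows: ((θ + 1)*exp(θ) - exp(θ))/(θ + 1)
The correct value should be: ((θ + 1)*exp(θ) - exp(θ))/(θ + 1)**2

Explanation: The exponent -2 on θ + 1 was incorrectly written as -1: the term ((θ + 1)*exp(θ) - exp(θ))/(θ + 1)**2 was incorrectly written as ((θ + 1)*exp(θ) - exp(θ))/(θ + 1)
The later steps are derived from this incorrect expression, so the error originates in Step 2.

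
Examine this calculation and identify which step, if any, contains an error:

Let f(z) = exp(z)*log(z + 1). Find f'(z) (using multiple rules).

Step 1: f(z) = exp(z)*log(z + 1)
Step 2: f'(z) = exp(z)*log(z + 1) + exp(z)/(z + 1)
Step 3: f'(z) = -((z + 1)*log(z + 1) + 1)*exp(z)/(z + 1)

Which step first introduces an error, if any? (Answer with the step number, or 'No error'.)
Step 3

Step 3 is incorrect due to a sign flip.
The step shows: -((z + 1)*log(z + 1) + 1)*exp(z)/(z + 1)
The correct value should be: ((z + 1)*log(z + 1) + 1)*exp(z)/(z + 1)

Explanation: The sign of the whole expression was flipped: the term ((z + 1)*log(z + 1) + 1)*exp(z)/(z + 1) was incorrectly written as -((z + 1)*log(z + 1) + 1)*exp(z)/(z + 1)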